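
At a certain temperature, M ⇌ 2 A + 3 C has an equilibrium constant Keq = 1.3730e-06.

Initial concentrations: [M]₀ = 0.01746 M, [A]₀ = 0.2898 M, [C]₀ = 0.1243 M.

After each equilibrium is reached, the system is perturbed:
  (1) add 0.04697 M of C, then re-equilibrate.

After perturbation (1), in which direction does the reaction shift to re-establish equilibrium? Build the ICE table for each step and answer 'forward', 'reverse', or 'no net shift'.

Direction: reverse

Q₀ = 0.009238 vs Keq = 1.3730e-06 ⇒ Q>K, reverse
Step 1:
                   M          A          C
  I          0.01746     0.2898     0.1243
  C          0.03751   -0.07501    -0.1125
  E          0.05497     0.2148    0.01178
  solve Keq expr → x = -0.03751; check Q = 1.3730e-06
Then add 0.04697 M of C.
Step 2:
                   M          A          C
  I          0.05497     0.2148    0.05875
  C          0.01489   -0.02977   -0.04466
  E          0.06985      0.185     0.0141
  solve Keq expr → x = -0.01489; check Q = 1.3730e-06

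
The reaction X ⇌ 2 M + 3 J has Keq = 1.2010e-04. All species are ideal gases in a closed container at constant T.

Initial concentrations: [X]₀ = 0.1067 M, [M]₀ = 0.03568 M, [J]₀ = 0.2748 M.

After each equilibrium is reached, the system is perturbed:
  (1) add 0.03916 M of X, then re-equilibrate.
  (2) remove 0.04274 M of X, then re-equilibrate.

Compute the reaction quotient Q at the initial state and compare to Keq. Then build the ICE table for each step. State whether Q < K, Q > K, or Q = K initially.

Q₀ = 2.4759e-04 vs Keq = 1.2010e-04 ⇒ Q>K, reverse
Step 1:
                  X         M         J
  I          0.1067   0.03568    0.2748
  C        0.004238 -0.008475  -0.01271
  E          0.1109    0.0272    0.2621
  solve Keq expr → x = -0.004238; check Q = 1.2010e-04
Then add 0.03916 M of X.
Step 2:
                  X         M         J
  I          0.1501    0.0272    0.2621
  C       -0.001686  0.003372  0.005058
  E          0.1484   0.03058    0.2671
  solve Keq expr → x = 0.001686; check Q = 1.2010e-04
Then remove 0.04274 M of X.
Step 3:
                  X         M         J
  I          0.1057   0.03058    0.2671
  C        0.001857 -0.003714 -0.005571
  E          0.1075   0.02686    0.2616
  solve Keq expr → x = -0.001857; check Q = 1.2010e-04

Q₀ = 2.4759e-04; Q > K (proceeds reverse)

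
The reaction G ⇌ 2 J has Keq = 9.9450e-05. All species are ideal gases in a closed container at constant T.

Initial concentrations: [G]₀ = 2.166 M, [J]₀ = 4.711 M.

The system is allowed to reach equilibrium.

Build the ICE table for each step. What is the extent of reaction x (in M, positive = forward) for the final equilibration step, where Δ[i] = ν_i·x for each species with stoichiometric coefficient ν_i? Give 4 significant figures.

Q₀ = 10.25 vs Keq = 9.9450e-05 ⇒ Q>K, reverse
Step 1:
                    G           J
  Initial       2.166       4.711
  Change        2.345       -4.69
  Equil         4.511     0.02118
  solve Keq expr → x = -2.345; check Q = 9.9450e-05

x = -2.345 M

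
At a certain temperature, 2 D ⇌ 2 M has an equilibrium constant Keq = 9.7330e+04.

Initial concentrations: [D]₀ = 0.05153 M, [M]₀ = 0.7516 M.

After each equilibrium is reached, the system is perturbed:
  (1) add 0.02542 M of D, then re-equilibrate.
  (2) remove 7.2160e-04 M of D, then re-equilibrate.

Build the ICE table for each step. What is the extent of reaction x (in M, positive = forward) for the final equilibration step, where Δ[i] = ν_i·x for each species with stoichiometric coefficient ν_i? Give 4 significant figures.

Q₀ = 212.7 vs Keq = 9.7330e+04 ⇒ Q<K, forward
Step 1:
                    D           M
  Initial     0.05153      0.7516
  Change     -0.04896     0.04896
  Equil      0.002566      0.8006
  solve Keq expr → x = 0.02448; check Q = 9.7330e+04
Then add 0.02542 M of D.
Step 2:
                    D           M
  Initial     0.02799      0.8006
  Change     -0.02534     0.02534
  Equil      0.002647      0.8259
  solve Keq expr → x = 0.01267; check Q = 9.7330e+04
Then remove 7.2160e-04 M of D.
Step 3:
                    D           M
  Initial    0.001926      0.8259
  Change   7.1929e-04 -7.1929e-04
  Equil      0.002645      0.8252
  solve Keq expr → x = -3.5965e-04; check Q = 9.7330e+04

x = -3.5965e-04 M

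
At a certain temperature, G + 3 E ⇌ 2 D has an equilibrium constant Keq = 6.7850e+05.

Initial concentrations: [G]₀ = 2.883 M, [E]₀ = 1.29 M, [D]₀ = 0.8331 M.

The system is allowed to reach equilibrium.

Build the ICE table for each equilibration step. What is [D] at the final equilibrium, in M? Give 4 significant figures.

Q₀ = 0.1121 vs Keq = 6.7850e+05 ⇒ Q<K, forward
Step 1:
                  G         E         D
  I           2.883      1.29    0.8331
  C          -0.426    -1.278     0.852
  E           2.457   0.01194     1.685
  solve Keq expr → x = 0.426; check Q = 6.7850e+05

[D]_eq = 1.685 M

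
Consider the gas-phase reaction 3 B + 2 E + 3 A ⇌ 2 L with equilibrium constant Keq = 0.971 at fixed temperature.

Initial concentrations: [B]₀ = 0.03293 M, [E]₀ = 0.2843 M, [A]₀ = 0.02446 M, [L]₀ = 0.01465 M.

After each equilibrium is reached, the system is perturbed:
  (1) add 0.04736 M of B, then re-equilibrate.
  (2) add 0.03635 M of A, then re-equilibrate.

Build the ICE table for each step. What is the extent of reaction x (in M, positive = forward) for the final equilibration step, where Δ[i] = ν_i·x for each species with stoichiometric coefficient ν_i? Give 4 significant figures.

x = 6.5515e-05 M

Q₀ = 5.0813e+06 vs Keq = 0.971 ⇒ Q>K, reverse
Step 1:
                    B           E           A           L
  I           0.03293      0.2843     0.02446     0.01465
  C           0.02192     0.01461     0.02192    -0.01461
  E           0.05485      0.2989     0.04638  3.7789e-05
  solve Keq expr → x = -0.007306; check Q = 0.971
Then add 0.04736 M of B.
Step 2:
                    B           E           A           L
  I            0.1022      0.2989     0.04638  3.7789e-05
  C       -8.6893e-05 -5.7929e-05 -8.6893e-05  5.7929e-05
  E            0.1021      0.2989     0.04629  9.5718e-05
  solve Keq expr → x = 2.8964e-05; check Q = 0.971
Then add 0.03635 M of A.
Step 3:
                    B           E           A           L
  I            0.1021      0.2989     0.08264  9.5718e-05
  C       -1.9655e-04 -1.3103e-04 -1.9655e-04  1.3103e-04
  E            0.1019      0.2987     0.08244  2.2675e-04
  solve Keq expr → x = 6.5515e-05; check Q = 0.971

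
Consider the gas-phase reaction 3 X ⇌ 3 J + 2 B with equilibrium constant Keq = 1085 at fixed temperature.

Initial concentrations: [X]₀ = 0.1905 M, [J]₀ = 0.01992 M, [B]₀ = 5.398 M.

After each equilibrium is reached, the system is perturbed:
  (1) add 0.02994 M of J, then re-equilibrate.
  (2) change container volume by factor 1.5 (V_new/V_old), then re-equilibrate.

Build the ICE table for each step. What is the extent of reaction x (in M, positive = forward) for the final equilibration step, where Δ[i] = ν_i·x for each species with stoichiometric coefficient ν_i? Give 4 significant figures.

x = 0.002381 M

Q₀ = 0.03332 vs Keq = 1085 ⇒ Q<K, forward
Step 1:
                   X          J          B
  I           0.1905    0.01992      5.398
  C          -0.1416     0.1416    0.09438
  E          0.04892     0.1615      5.492
  solve Keq expr → x = 0.04719; check Q = 1085
Then add 0.02994 M of J.
Step 2:
                   X          J          B
  I          0.04892     0.1914      5.492
  C         0.006937  -0.006937  -0.004625
  E          0.05586     0.1845      5.488
  solve Keq expr → x = -0.002312; check Q = 1085
Then change container volume by factor 1.5 (V_new/V_old).
Step 3:
                   X          J          B
  I          0.03724      0.123      3.659
  C        -0.007144   0.007144   0.004763
  E           0.0301     0.1301      3.663
  solve Keq expr → x = 0.002381; check Q = 1085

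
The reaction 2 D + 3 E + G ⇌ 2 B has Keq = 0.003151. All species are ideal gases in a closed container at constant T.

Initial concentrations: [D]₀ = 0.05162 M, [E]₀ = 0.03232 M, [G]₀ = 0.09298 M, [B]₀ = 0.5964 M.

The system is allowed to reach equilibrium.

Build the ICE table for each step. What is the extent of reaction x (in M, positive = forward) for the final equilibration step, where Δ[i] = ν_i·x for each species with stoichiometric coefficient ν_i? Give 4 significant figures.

x = -0.2889 M

Q₀ = 4.2524e+07 vs Keq = 0.003151 ⇒ Q>K, reverse
Step 1:
                    D           E           G           B
  Initial     0.05162     0.03232     0.09298      0.5964
  Change       0.5778      0.8667      0.2889     -0.5778
  Equil        0.6294       0.899      0.3819     0.01861
  solve Keq expr → x = -0.2889; check Q = 0.003151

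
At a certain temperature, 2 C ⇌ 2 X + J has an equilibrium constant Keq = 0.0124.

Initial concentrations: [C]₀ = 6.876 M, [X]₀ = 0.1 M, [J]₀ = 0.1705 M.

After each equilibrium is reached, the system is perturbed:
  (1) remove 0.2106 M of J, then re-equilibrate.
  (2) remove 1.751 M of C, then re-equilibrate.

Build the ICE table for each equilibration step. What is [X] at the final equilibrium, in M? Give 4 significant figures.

Q₀ = 3.6062e-05 vs Keq = 0.0124 ⇒ Q<K, forward
Step 1:
                    C           X           J
  init          6.876         0.1      0.1705
  Δ           -0.7973      0.7973      0.3986
  eq            6.079      0.8973      0.5691
  solve Keq expr → x = 0.3986; check Q = 0.0124
Then remove 0.2106 M of J.
Step 2:
                    C           X           J
  init          6.079      0.8973      0.3585
  Δ           -0.1247      0.1247     0.06236
  eq            5.954       1.022      0.4209
  solve Keq expr → x = 0.06236; check Q = 0.0124
Then remove 1.751 M of C.
Step 3:
                    C           X           J
  init          4.203       1.022      0.4209
  Δ            0.1764     -0.1764    -0.08822
  eq            4.379      0.8455      0.3327
  solve Keq expr → x = -0.08822; check Q = 0.0124

[X]_eq = 0.8455 M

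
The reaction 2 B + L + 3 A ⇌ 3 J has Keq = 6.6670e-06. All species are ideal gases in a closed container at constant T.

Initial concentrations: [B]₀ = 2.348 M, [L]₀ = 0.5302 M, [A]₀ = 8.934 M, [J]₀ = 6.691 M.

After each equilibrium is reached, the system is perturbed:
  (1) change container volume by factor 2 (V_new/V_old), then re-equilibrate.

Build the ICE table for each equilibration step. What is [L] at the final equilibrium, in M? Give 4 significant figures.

[L]_eq = 1.27 M

Q₀ = 0.1437 vs Keq = 6.6670e-06 ⇒ Q>K, reverse
Step 1:
                   B          L          A          J
  I            2.348     0.5302      8.934      6.691
  C            3.664      1.832      5.495     -5.495
  E            6.012      2.362      14.43      1.196
  solve Keq expr → x = -1.832; check Q = 6.6670e-06
Then change container volume by factor 2 (V_new/V_old).
Step 2:
                   B          L          A          J
  I            3.006      1.181      7.215     0.5979
  C           0.1785    0.08925     0.2678    -0.2678
  E            3.184       1.27      7.482     0.3301
  solve Keq expr → x = -0.08925; check Q = 6.6670e-06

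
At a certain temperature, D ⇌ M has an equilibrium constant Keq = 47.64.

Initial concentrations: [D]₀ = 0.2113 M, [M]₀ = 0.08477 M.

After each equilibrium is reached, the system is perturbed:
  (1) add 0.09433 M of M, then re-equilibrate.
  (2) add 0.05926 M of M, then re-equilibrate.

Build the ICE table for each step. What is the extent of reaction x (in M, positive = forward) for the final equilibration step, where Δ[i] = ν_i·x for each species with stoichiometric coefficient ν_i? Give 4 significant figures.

x = -0.001218 M

Q₀ = 0.4012 vs Keq = 47.64 ⇒ Q<K, forward
Step 1:
                    D           M
  init         0.2113     0.08477
  Δ           -0.2052      0.2052
  eq         0.006087        0.29
  solve Keq expr → x = 0.2052; check Q = 47.64
Then add 0.09433 M of M.
Step 2:
                    D           M
  init       0.006087      0.3843
  Δ          0.001939   -0.001939
  eq         0.008026      0.3824
  solve Keq expr → x = -0.001939; check Q = 47.64
Then add 0.05926 M of M.
Step 3:
                    D           M
  init       0.008026      0.4416
  Δ          0.001218   -0.001218
  eq         0.009245      0.4404
  solve Keq expr → x = -0.001218; check Q = 47.64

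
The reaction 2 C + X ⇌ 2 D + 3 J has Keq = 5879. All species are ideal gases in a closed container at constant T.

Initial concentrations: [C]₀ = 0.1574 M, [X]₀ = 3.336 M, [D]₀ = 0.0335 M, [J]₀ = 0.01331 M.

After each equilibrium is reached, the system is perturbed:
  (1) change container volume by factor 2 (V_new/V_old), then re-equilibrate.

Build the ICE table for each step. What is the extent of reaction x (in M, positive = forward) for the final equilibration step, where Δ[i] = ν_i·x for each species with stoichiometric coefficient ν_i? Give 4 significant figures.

x = 2.1400e-05 M

Q₀ = 3.2018e-08 vs Keq = 5879 ⇒ Q<K, forward
Step 1:
                  C         X         D         J
  Initial    0.1574     3.336    0.0335   0.01331
  Change    -0.1572  -0.07861    0.1572    0.2358
  Equil   1.7141e-04     3.257    0.1907    0.2492
  solve Keq expr → x = 0.07861; check Q = 5879
Then change container volume by factor 2 (V_new/V_old).
Step 2:
                  C         X         D         J
  Initial 8.5703e-05     1.629   0.09536    0.1246
  Change  -4.2799e-05 -2.1400e-05 4.2799e-05 6.4199e-05
  Equil   4.2904e-05     1.629   0.09541    0.1246
  solve Keq expr → x = 2.1400e-05; check Q = 5879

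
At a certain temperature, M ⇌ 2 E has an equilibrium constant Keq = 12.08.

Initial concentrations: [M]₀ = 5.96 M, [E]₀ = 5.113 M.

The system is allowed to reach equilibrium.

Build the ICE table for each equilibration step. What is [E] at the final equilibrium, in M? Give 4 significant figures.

[E]_eq = 7.563 M

Q₀ = 4.386 vs Keq = 12.08 ⇒ Q<K, forward
Step 1:
                    M           E
  Initial        5.96       5.113
  Change       -1.225        2.45
  Equil         4.735       7.563
  solve Keq expr → x = 1.225; check Q = 12.08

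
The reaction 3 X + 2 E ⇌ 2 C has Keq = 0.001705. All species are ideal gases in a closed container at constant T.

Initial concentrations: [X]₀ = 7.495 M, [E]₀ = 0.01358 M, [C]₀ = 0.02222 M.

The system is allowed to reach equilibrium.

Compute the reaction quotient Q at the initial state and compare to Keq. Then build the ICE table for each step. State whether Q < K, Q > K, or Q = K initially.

Q₀ = 0.006359; Q > K (proceeds reverse)

Q₀ = 0.006359 vs Keq = 0.001705 ⇒ Q>K, reverse
Step 1:
                   X          E          C
  Initial      7.495    0.01358    0.02222
  Change    0.008677   0.005785  -0.005785
  Equil        7.504    0.01936    0.01644
  solve Keq expr → x = -0.002892; check Q = 0.001705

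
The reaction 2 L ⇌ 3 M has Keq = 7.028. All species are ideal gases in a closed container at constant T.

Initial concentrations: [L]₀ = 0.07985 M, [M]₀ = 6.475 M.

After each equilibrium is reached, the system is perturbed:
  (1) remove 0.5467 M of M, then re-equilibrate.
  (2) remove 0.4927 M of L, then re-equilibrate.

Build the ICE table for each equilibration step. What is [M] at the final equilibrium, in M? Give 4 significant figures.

Q₀ = 4.2576e+04 vs Keq = 7.028 ⇒ Q>K, reverse
Step 1:
                    L           M
  Initial     0.07985       6.475
  Change        2.142      -3.213
  Equil         2.222       3.262
  solve Keq expr → x = -1.071; check Q = 7.028
Then remove 0.5467 M of M.
Step 2:
                    L           M
  Initial       2.222       2.715
  Change      -0.2191      0.3286
  Equil         2.003       3.044
  solve Keq expr → x = 0.1095; check Q = 7.028
Then remove 0.4927 M of L.
Step 3:
                    L           M
  Initial        1.51       3.044
  Change       0.2017     -0.3025
  Equil         1.712       2.741
  solve Keq expr → x = -0.1008; check Q = 7.028

[M]_eq = 2.741 M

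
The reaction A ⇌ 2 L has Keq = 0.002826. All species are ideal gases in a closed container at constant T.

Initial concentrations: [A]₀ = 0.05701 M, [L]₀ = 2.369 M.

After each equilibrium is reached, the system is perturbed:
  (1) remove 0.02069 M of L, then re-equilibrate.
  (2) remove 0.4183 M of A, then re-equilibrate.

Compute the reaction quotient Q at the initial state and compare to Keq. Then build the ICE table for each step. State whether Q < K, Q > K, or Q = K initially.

Q₀ = 98.44; Q > K (proceeds reverse)

Q₀ = 98.44 vs Keq = 0.002826 ⇒ Q>K, reverse
Step 1:
                   A          L
  init       0.05701      2.369
  Δ            1.155      -2.31
  eq           1.212    0.05853
  solve Keq expr → x = -1.155; check Q = 0.002826
Then remove 0.02069 M of L.
Step 2:
                   A          L
  init         1.212    0.03784
  Δ         -0.01022    0.02044
  eq           1.202    0.05828
  solve Keq expr → x = 0.01022; check Q = 0.002826
Then remove 0.4183 M of A.
Step 3:
                   A          L
  init        0.7837    0.05828
  Δ         0.005528   -0.01106
  eq          0.7893    0.04723
  solve Keq expr → x = -0.005528; check Q = 0.002826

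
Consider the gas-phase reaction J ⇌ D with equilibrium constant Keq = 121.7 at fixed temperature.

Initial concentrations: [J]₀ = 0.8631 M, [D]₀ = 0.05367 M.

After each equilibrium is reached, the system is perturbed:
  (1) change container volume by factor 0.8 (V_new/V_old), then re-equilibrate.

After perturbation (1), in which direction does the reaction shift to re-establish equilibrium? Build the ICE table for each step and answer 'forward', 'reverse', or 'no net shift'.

Direction: no net shift

Q₀ = 0.06218 vs Keq = 121.7 ⇒ Q<K, forward
Step 1:
                  J         D
  init       0.8631   0.05367
  Δ         -0.8556    0.8556
  eq       0.007472    0.9093
  solve Keq expr → x = 0.8556; check Q = 121.7
Then change container volume by factor 0.8 (V_new/V_old).
Step 2:
                  J         D
  init      0.00934     1.137
  Δ               0         0
  eq        0.00934     1.137
  solve Keq expr → x = 0; check Q = 121.7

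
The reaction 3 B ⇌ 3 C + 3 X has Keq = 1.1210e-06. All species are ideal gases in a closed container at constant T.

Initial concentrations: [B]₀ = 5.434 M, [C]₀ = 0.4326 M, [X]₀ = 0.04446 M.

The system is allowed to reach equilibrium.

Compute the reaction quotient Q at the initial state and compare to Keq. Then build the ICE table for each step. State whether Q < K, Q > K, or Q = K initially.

Q₀ = 4.4341e-08; Q < K (proceeds forward)

Q₀ = 4.4341e-08 vs Keq = 1.1210e-06 ⇒ Q<K, forward
Step 1:
                   B          C          X
  Initial      5.434     0.4326    0.04446
  Change    -0.06711    0.06711    0.06711
  Equil        5.367     0.4997     0.1116
  solve Keq expr → x = 0.02237; check Q = 1.1210e-06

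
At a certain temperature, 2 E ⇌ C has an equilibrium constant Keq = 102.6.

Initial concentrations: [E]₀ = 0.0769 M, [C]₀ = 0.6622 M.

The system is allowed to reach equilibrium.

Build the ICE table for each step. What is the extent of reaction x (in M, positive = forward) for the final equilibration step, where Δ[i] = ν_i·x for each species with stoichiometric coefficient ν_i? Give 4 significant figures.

Q₀ = 112 vs Keq = 102.6 ⇒ Q>K, reverse
Step 1:
                    E           C
  init         0.0769      0.6622
  Δ          0.003337   -0.001668
  eq          0.08024      0.6605
  solve Keq expr → x = -0.001668; check Q = 102.6

x = -0.001668 M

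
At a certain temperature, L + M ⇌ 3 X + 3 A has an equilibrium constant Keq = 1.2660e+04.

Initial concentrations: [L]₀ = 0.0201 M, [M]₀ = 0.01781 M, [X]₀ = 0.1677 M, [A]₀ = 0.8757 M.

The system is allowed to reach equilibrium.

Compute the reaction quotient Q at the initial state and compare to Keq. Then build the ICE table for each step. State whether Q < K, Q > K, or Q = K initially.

Q₀ = 8.847 vs Keq = 1.2660e+04 ⇒ Q<K, forward
Step 1:
                   L          M          X          A
  I           0.0201    0.01781     0.1677     0.8757
  C         -0.01755   -0.01755    0.05264    0.05264
  E         0.002555 2.6461e-04     0.2203     0.9283
  solve Keq expr → x = 0.01755; check Q = 1.2660e+04

Q₀ = 8.847; Q < K (proceeds forward)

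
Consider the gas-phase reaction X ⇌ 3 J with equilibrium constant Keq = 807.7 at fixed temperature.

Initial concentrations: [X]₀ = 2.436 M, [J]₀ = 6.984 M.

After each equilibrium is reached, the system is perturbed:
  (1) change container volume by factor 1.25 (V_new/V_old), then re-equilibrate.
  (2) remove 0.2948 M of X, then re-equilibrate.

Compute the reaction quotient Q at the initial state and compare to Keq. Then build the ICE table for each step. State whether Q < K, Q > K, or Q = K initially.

Q₀ = 139.8 vs Keq = 807.7 ⇒ Q<K, forward
Step 1:
                    X           J
  I             2.436       6.984
  C            -1.095       3.285
  E             1.341       10.27
  solve Keq expr → x = 1.095; check Q = 807.7
Then change container volume by factor 1.25 (V_new/V_old).
Step 2:
                    X           J
  I             1.073       8.216
  C           -0.2131      0.6393
  E            0.8596       8.855
  solve Keq expr → x = 0.2131; check Q = 807.7
Then remove 0.2948 M of X.
Step 3:
                    X           J
  I            0.5648       8.855
  C            0.1614     -0.4841
  E            0.7262       8.371
  solve Keq expr → x = -0.1614; check Q = 807.7

Q₀ = 139.8; Q < K (proceeds forward)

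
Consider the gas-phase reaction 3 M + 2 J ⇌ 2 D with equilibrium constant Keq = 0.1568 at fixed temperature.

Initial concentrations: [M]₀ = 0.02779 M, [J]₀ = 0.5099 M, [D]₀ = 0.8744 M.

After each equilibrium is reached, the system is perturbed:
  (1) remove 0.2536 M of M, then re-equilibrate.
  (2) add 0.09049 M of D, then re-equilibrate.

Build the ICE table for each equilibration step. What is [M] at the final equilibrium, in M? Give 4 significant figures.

[M]_eq = 0.761 M

Q₀ = 1.3702e+05 vs Keq = 0.1568 ⇒ Q>K, reverse
Step 1:
                    M           J           D
  init        0.02779      0.5099      0.8744
  Δ            0.8208      0.5472     -0.5472
  eq           0.8486       1.057      0.3272
  solve Keq expr → x = -0.2736; check Q = 0.1568
Then remove 0.2536 M of M.
Step 2:
                    M           J           D
  init          0.595       1.057      0.3272
  Δ             0.102     0.06799    -0.06799
  eq            0.697       1.125      0.2592
  solve Keq expr → x = -0.03399; check Q = 0.1568
Then add 0.09049 M of D.
Step 3:
                    M           J           D
  init          0.697       1.125      0.3497
  Δ           0.06407     0.04271    -0.04271
  eq            0.761       1.168       0.307
  solve Keq expr → x = -0.02136; check Q = 0.1568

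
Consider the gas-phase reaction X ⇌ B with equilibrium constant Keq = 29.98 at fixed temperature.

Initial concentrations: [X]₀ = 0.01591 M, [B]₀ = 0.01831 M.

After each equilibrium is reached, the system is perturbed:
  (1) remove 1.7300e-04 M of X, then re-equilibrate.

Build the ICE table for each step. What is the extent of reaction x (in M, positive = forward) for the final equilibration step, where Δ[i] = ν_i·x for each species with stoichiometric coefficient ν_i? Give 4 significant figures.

x = -1.6742e-04 M

Q₀ = 1.151 vs Keq = 29.98 ⇒ Q<K, forward
Step 1:
                  X         B
  init      0.01591   0.01831
  Δ        -0.01481   0.01481
  eq       0.001105   0.03312
  solve Keq expr → x = 0.01481; check Q = 29.98
Then remove 1.7300e-04 M of X.
Step 2:
                  X         B
  init    9.3158e-04   0.03312
  Δ       1.6742e-04 -1.6742e-04
  eq       0.001099   0.03295
  solve Keq expr → x = -1.6742e-04; check Q = 29.98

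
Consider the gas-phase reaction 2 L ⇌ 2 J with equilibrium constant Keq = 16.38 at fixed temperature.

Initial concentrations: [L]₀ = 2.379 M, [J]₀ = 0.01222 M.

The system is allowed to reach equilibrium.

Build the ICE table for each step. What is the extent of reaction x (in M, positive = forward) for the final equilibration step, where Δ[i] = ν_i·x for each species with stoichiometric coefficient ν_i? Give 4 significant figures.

x = 0.9526 M

Q₀ = 2.6385e-05 vs Keq = 16.38 ⇒ Q<K, forward
Step 1:
                   L          J
  I            2.379    0.01222
  C           -1.905      1.905
  E           0.4738      1.917
  solve Keq expr → x = 0.9526; check Q = 16.38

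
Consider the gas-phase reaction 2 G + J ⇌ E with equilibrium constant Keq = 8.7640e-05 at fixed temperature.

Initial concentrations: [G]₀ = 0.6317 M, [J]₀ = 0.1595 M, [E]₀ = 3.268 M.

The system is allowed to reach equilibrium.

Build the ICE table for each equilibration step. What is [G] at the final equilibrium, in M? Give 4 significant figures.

[G]_eq = 7.137 M

Q₀ = 51.35 vs Keq = 8.7640e-05 ⇒ Q>K, reverse
Step 1:
                    G           J           E
  I            0.6317      0.1595       3.268
  C             6.506       3.253      -3.253
  E             7.137       3.412     0.01523
  solve Keq expr → x = -3.253; check Q = 8.7640e-05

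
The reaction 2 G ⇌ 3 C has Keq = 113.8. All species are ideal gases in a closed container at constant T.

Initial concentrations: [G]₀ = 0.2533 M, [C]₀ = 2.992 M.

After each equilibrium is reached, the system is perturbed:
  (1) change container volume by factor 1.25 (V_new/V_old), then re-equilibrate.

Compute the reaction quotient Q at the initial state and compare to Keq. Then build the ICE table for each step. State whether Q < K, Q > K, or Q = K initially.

Q₀ = 417.5 vs Keq = 113.8 ⇒ Q>K, reverse
Step 1:
                  G         C
  I          0.2533     2.992
  C          0.1709   -0.2563
  E          0.4242     2.736
  solve Keq expr → x = -0.08543; check Q = 113.8
Then change container volume by factor 1.25 (V_new/V_old).
Step 2:
                  G         C
  I          0.3393     2.189
  C        -0.02727   0.04091
  E          0.3121     2.229
  solve Keq expr → x = 0.01364; check Q = 113.8

Q₀ = 417.5; Q > K (proceeds reverse)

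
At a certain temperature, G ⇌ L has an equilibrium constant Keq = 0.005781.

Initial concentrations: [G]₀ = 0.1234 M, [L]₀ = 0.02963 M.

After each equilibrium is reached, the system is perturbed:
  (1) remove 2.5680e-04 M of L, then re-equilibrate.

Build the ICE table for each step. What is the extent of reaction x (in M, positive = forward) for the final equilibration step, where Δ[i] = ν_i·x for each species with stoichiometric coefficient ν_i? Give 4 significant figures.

x = 2.5532e-04 M

Q₀ = 0.2401 vs Keq = 0.005781 ⇒ Q>K, reverse
Step 1:
                    G           L
  Initial      0.1234     0.02963
  Change      0.02875    -0.02875
  Equil        0.1522  8.7958e-04
  solve Keq expr → x = -0.02875; check Q = 0.005781
Then remove 2.5680e-04 M of L.
Step 2:
                    G           L
  Initial      0.1522  6.2278e-04
  Change  -2.5532e-04  2.5532e-04
  Equil        0.1519  8.7811e-04
  solve Keq expr → x = 2.5532e-04; check Q = 0.005781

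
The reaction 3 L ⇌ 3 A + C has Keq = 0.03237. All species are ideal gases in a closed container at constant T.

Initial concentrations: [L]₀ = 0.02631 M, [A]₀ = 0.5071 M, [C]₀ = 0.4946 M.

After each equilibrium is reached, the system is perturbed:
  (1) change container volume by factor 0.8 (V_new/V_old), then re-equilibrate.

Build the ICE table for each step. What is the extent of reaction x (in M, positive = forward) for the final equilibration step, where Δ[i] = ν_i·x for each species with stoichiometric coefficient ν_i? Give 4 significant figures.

x = -0.003348 M

Q₀ = 3541 vs Keq = 0.03237 ⇒ Q>K, reverse
Step 1:
                    L           A           C
  I           0.02631      0.5071      0.4946
  C            0.3441     -0.3441     -0.1147
  E            0.3704       0.163      0.3799
  solve Keq expr → x = -0.1147; check Q = 0.03237
Then change container volume by factor 0.8 (V_new/V_old).
Step 2:
                    L           A           C
  I             0.463      0.2037      0.4749
  C           0.01005    -0.01005   -0.003348
  E            0.4731      0.1937      0.4715
  solve Keq expr → x = -0.003348; check Q = 0.03237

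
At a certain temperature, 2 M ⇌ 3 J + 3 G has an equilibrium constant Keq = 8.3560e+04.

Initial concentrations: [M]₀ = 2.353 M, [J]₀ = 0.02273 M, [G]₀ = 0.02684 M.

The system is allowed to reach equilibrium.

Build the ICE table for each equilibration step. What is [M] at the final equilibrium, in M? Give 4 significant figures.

Q₀ = 4.1011e-11 vs Keq = 8.3560e+04 ⇒ Q<K, forward
Step 1:
                   M          J          G
  init         2.353    0.02273    0.02684
  Δ           -2.222      3.333      3.333
  eq           0.131      3.356       3.36
  solve Keq expr → x = 1.111; check Q = 8.3560e+04

[M]_eq = 0.131 M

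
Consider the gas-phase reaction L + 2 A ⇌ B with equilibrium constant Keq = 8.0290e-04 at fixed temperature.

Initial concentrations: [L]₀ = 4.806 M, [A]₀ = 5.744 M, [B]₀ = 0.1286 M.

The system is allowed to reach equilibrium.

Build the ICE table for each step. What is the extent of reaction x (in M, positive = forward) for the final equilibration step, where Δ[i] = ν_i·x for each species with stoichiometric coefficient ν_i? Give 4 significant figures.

x = -0.001154 M

Q₀ = 8.1101e-04 vs Keq = 8.0290e-04 ⇒ Q>K, reverse
Step 1:
                  L         A         B
  Initial     4.806     5.744    0.1286
  Change   0.001154  0.002307 -0.001154
  Equil       4.807     5.746    0.1274
  solve Keq expr → x = -0.001154; check Q = 8.0290e-04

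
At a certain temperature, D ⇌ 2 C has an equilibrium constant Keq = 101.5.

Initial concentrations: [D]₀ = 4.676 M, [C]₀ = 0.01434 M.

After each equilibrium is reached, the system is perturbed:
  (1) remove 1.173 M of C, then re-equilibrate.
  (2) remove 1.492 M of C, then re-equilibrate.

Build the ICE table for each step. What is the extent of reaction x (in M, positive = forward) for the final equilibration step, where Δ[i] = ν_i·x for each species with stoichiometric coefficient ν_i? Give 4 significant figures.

Q₀ = 4.3977e-05 vs Keq = 101.5 ⇒ Q<K, forward
Step 1:
                   D          C
  Initial      4.676    0.01434
  Change      -4.033      8.066
  Equil       0.6432       8.08
  solve Keq expr → x = 4.033; check Q = 101.5
Then remove 1.173 M of C.
Step 2:
                   D          C
  Initial     0.6432      6.907
  Change     -0.1356     0.2711
  Equil       0.5076      7.178
  solve Keq expr → x = 0.1356; check Q = 101.5
Then remove 1.492 M of C.
Step 3:
                   D          C
  Initial     0.5076      5.686
  Change     -0.1537     0.3074
  Equil       0.3539      5.994
  solve Keq expr → x = 0.1537; check Q = 101.5

x = 0.1537 M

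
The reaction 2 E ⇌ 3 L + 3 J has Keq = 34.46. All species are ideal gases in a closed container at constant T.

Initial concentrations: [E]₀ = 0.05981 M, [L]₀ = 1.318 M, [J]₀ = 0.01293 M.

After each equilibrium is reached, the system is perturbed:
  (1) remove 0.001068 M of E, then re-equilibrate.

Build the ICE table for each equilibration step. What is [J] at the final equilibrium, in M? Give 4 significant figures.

Q₀ = 0.001384 vs Keq = 34.46 ⇒ Q<K, forward
Step 1:
                  E         L         J
  I         0.05981     1.318   0.01293
  C        -0.05209   0.07813   0.07813
  E        0.007722     1.396   0.09106
  solve Keq expr → x = 0.02604; check Q = 34.46
Then remove 0.001068 M of E.
Step 2:
                  E         L         J
  I        0.006654     1.396   0.09106
  C       8.8832e-04 -0.001332 -0.001332
  E        0.007542     1.395   0.08973
  solve Keq expr → x = -4.4416e-04; check Q = 34.46

[J]_eq = 0.08973 M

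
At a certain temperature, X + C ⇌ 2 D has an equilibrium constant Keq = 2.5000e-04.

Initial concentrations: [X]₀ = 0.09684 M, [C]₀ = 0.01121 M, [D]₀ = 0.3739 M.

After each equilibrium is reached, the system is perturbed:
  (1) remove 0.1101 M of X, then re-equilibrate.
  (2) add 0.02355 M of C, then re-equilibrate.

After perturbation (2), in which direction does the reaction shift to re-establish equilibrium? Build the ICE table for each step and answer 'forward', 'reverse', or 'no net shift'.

Q₀ = 128.8 vs Keq = 2.5000e-04 ⇒ Q>K, reverse
Step 1:
                    X           C           D
  I           0.09684     0.01121      0.3739
  C            0.1851      0.1851     -0.3702
  E            0.2819      0.1963     0.00372
  solve Keq expr → x = -0.1851; check Q = 2.5000e-04
Then remove 0.1101 M of X.
Step 2:
                    X           C           D
  I            0.1718      0.1963     0.00372
  C        4.0467e-04  4.0467e-04 -8.0934e-04
  E            0.1722      0.1967     0.00291
  solve Keq expr → x = -4.0467e-04; check Q = 2.5000e-04
Then add 0.02355 M of C.
Step 3:
                    X           C           D
  I            0.1722      0.2203     0.00291
  C       -8.3976e-05 -8.3976e-05  1.6795e-04
  E            0.1722      0.2202    0.003078
  solve Keq expr → x = 8.3976e-05; check Q = 2.5000e-04

Direction: forward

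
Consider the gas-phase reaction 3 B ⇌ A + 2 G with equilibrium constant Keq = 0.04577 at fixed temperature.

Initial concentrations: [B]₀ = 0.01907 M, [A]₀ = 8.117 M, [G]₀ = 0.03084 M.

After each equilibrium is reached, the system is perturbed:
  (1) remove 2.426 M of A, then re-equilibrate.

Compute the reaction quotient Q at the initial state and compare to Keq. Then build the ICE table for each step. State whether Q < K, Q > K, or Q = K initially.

Q₀ = 1113; Q > K (proceeds reverse)

Q₀ = 1113 vs Keq = 0.04577 ⇒ Q>K, reverse
Step 1:
                    B           A           G
  I           0.01907       8.117     0.03084
  C           0.04445    -0.01482    -0.02964
  E           0.06352       8.102    0.001203
  solve Keq expr → x = -0.01482; check Q = 0.04577
Then remove 2.426 M of A.
Step 2:
                    B           A           G
  I           0.06352       5.676    0.001203
  C       -3.3449e-04  1.1150e-04  2.2299e-04
  E           0.06319       5.676    0.001426
  solve Keq expr → x = 1.1150e-04; check Q = 0.04577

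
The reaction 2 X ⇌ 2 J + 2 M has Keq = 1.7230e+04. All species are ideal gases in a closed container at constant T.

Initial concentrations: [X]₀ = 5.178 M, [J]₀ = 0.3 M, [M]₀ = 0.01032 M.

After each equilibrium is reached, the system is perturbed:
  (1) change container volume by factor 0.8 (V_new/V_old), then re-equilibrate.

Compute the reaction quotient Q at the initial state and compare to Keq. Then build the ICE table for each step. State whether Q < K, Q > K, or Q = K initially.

Q₀ = 3.5750e-07 vs Keq = 1.7230e+04 ⇒ Q<K, forward
Step 1:
                   X          J          M
  I            5.178        0.3    0.01032
  C           -4.977      4.977      4.977
  E           0.2005      5.277      4.988
  solve Keq expr → x = 2.489; check Q = 1.7230e+04
Then change container volume by factor 0.8 (V_new/V_old).
Step 2:
                   X          J          M
  I           0.2507      6.597      6.235
  C          0.05711   -0.05711   -0.05711
  E           0.3078       6.54      6.178
  solve Keq expr → x = -0.02855; check Q = 1.7230e+04

Q₀ = 3.5750e-07; Q < K (proceeds forward)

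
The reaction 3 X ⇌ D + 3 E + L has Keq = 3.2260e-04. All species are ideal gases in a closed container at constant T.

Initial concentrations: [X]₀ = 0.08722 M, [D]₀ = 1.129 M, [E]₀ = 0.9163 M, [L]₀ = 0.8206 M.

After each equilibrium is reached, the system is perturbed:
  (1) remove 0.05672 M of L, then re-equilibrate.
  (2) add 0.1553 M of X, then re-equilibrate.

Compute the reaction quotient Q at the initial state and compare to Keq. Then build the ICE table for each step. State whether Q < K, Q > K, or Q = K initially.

Q₀ = 1074 vs Keq = 3.2260e-04 ⇒ Q>K, reverse
Step 1:
                  X         D         E         L
  I         0.08722     1.129    0.9163    0.8206
  C          0.8345   -0.2782   -0.8345   -0.2782
  E          0.9217    0.8508    0.0818    0.5424
  solve Keq expr → x = -0.2782; check Q = 3.2260e-04
Then remove 0.05672 M of L.
Step 2:
                  X         D         E         L
  I          0.9217    0.8508    0.0818    0.4857
  C       -0.002733 9.1100e-04  0.002733 9.1100e-04
  E           0.919    0.8517   0.08453    0.4866
  solve Keq expr → x = 9.1100e-04; check Q = 3.2260e-04
Then add 0.1553 M of X.
Step 3:
                  X         D         E         L
  I           1.074    0.8517   0.08453    0.4866
  C        -0.01268  0.004226   0.01268  0.004226
  E           1.062     0.856   0.09721    0.4909
  solve Keq expr → x = 0.004226; check Q = 3.2260e-04

Q₀ = 1074; Q > K (proceeds reverse)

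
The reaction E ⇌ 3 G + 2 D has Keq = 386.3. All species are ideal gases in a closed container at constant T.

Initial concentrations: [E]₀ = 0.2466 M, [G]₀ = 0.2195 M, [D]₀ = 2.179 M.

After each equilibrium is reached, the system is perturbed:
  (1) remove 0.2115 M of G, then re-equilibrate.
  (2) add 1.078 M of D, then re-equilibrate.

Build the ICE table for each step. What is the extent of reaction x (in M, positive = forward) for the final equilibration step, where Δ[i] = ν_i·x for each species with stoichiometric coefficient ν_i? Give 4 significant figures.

Q₀ = 0.2036 vs Keq = 386.3 ⇒ Q<K, forward
Step 1:
                    E           G           D
  Initial      0.2466      0.2195       2.179
  Change      -0.2326      0.6979      0.4653
  Equil       0.01397      0.9174       2.644
  solve Keq expr → x = 0.2326; check Q = 386.3
Then remove 0.2115 M of G.
Step 2:
                    E           G           D
  Initial     0.01397      0.7059       2.644
  Change    -0.006954     0.02086     0.01391
  Equil      0.007021      0.7267       2.658
  solve Keq expr → x = 0.006954; check Q = 386.3
Then add 1.078 M of D.
Step 3:
                    E           G           D
  Initial    0.007021      0.7267       3.736
  Change     0.005797    -0.01739    -0.01159
  Equil       0.01282      0.7093       3.725
  solve Keq expr → x = -0.005797; check Q = 386.3

x = -0.005797 M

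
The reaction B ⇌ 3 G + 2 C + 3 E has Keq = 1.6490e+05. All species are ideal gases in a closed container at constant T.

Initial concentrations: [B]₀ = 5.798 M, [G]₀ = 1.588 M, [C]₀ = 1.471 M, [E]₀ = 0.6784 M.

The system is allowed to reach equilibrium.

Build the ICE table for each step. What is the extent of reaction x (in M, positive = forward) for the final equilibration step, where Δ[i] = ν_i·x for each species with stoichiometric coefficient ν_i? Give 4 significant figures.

x = 1.529 M

Q₀ = 0.4666 vs Keq = 1.6490e+05 ⇒ Q<K, forward
Step 1:
                   B          G          C          E
  I            5.798      1.588      1.471     0.6784
  C           -1.529      4.586      3.057      4.586
  E            4.269      6.174      4.528      5.264
  solve Keq expr → x = 1.529; check Q = 1.6490e+05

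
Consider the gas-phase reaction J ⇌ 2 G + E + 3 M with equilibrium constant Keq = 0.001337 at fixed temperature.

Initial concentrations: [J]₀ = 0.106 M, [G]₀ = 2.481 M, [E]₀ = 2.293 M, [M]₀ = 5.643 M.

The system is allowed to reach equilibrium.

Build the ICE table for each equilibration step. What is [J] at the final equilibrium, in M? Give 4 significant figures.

[J]_eq = 1.339 M

Q₀ = 2.3927e+04 vs Keq = 0.001337 ⇒ Q>K, reverse
Step 1:
                   J          G          E          M
  init         0.106      2.481      2.293      5.643
  Δ            1.233     -2.466     -1.233     -3.699
  eq           1.339    0.01516       1.06      1.944
  solve Keq expr → x = -1.233; check Q = 0.001337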